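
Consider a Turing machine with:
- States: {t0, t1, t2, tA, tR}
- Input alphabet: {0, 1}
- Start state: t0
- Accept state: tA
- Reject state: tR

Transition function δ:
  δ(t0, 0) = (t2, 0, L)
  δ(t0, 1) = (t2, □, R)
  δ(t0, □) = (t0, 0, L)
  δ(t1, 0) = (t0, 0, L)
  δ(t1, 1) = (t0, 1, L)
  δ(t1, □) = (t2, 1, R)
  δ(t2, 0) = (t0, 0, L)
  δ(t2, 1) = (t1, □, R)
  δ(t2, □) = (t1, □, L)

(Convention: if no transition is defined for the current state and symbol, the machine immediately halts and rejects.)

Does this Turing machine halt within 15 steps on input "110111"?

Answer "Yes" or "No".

Execution trace:
Initial: [t0]110111
Step 1: δ(t0, 1) = (t2, □, R) → □[t2]10111
Step 2: δ(t2, 1) = (t1, □, R) → □□[t1]0111
Step 3: δ(t1, 0) = (t0, 0, L) → □[t0]□0111
Step 4: δ(t0, □) = (t0, 0, L) → [t0]□00111
Step 5: δ(t0, □) = (t0, 0, L) → [t0]□000111
Step 6: δ(t0, □) = (t0, 0, L) → [t0]□0000111
Step 7: δ(t0, □) = (t0, 0, L) → [t0]□00000111
Step 8: δ(t0, □) = (t0, 0, L) → [t0]□000000111
Step 9: δ(t0, □) = (t0, 0, L) → [t0]□0000000111
Step 10: δ(t0, □) = (t0, 0, L) → [t0]□00000000111
Step 11: δ(t0, □) = (t0, 0, L) → [t0]□000000000111
Step 12: δ(t0, □) = (t0, 0, L) → [t0]□0000000000111
Step 13: δ(t0, □) = (t0, 0, L) → [t0]□00000000000111
Step 14: δ(t0, □) = (t0, 0, L) → [t0]□000000000000111
Step 15: δ(t0, □) = (t0, 0, L) → [t0]□0000000000000111

The machine has not reached a halting state after 15 steps.
The machine did not halt within the 15-step bound.

Answer: No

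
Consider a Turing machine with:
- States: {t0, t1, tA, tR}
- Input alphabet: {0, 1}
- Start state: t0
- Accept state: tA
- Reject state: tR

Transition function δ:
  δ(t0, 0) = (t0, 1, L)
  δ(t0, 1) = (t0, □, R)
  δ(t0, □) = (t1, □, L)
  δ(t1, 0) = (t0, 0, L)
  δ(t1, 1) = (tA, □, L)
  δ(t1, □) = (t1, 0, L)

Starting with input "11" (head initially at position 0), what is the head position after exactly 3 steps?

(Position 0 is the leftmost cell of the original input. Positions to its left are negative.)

Execution trace (head position shown):
Step 0: [t0]11  (head at position 0)
Step 1: move right → □[t0]1  (head at position 1)
Step 2: move right → □□[t0]□  (head at position 2)
Step 3: move left → □[t1]□□  (head at position 1)

After 3 steps, the head is at position 1.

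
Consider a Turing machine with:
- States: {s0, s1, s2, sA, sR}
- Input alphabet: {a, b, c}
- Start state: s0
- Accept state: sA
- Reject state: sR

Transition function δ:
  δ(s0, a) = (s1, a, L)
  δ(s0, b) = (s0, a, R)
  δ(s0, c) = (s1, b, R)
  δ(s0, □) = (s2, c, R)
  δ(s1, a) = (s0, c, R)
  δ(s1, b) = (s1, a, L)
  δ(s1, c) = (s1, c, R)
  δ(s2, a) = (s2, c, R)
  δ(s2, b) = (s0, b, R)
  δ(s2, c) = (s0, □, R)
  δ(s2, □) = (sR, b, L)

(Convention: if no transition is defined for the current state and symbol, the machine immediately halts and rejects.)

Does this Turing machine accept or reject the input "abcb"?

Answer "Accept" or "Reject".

Execution trace:
Initial: [s0]abcb
Step 1: δ(s0, a) = (s1, a, L) → [s1]□abcb

No transition is defined for δ(s1, □). By convention the machine halts and rejects.

Answer: Reject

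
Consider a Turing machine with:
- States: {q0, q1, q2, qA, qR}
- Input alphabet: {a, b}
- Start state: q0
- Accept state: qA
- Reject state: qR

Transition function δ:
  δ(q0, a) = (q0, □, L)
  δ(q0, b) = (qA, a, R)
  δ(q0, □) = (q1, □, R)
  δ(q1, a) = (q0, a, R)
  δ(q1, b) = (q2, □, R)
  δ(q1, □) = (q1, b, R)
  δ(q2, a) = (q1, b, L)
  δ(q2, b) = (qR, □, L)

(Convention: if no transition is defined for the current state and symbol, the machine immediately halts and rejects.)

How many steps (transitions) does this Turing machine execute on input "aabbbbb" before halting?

Execution trace:
Initial: [q0]aabbbbb
Step 1: δ(q0, a) = (q0, □, L) → [q0]□□abbbbb
Step 2: δ(q0, □) = (q1, □, R) → □[q1]□abbbbb
Step 3: δ(q1, □) = (q1, b, R) → □b[q1]abbbbb
Step 4: δ(q1, a) = (q0, a, R) → □ba[q0]bbbbb
Step 5: δ(q0, b) = (qA, a, R) → □baa[qA]bbbb

The machine reaches the accept state qA and halts.

The machine executed 5 steps before halting.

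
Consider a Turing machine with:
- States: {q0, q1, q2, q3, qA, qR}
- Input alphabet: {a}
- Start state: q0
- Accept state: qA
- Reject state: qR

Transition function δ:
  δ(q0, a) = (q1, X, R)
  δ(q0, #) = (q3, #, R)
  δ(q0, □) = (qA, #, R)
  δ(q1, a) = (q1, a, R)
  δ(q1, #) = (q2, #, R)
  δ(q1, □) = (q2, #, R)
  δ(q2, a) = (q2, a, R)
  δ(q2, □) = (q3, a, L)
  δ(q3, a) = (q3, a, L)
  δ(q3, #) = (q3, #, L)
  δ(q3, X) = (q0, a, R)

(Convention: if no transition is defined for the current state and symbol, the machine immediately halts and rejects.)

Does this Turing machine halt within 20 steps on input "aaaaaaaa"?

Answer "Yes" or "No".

Execution trace:
Initial: [q0]aaaaaaaa
Step 1: δ(q0, a) = (q1, X, R) → X[q1]aaaaaaa
Step 2: δ(q1, a) = (q1, a, R) → Xa[q1]aaaaaa
Step 3: δ(q1, a) = (q1, a, R) → Xaa[q1]aaaaa
Step 4: δ(q1, a) = (q1, a, R) → Xaaa[q1]aaaa
Step 5: δ(q1, a) = (q1, a, R) → Xaaaa[q1]aaa
Step 6: δ(q1, a) = (q1, a, R) → Xaaaaa[q1]aa
Step 7: δ(q1, a) = (q1, a, R) → Xaaaaaa[q1]a
Step 8: δ(q1, a) = (q1, a, R) → Xaaaaaaa[q1]□
Step 9: δ(q1, □) = (q2, #, R) → Xaaaaaaa#[q2]□
Step 10: δ(q2, □) = (q3, a, L) → Xaaaaaaa[q3]#a
Step 11: δ(q3, #) = (q3, #, L) → Xaaaaaa[q3]a#a
Step 12: δ(q3, a) = (q3, a, L) → Xaaaaa[q3]aa#a
Step 13: δ(q3, a) = (q3, a, L) → Xaaaa[q3]aaa#a
Step 14: δ(q3, a) = (q3, a, L) → Xaaa[q3]aaaa#a
Step 15: δ(q3, a) = (q3, a, L) → Xaa[q3]aaaaa#a
Step 16: δ(q3, a) = (q3, a, L) → Xa[q3]aaaaaa#a
Step 17: δ(q3, a) = (q3, a, L) → X[q3]aaaaaaa#a
Step 18: δ(q3, a) = (q3, a, L) → [q3]Xaaaaaaa#a
Step 19: δ(q3, X) = (q0, a, R) → a[q0]aaaaaaa#a
Step 20: δ(q0, a) = (q1, X, R) → aX[q1]aaaaaa#a

The machine has not reached a halting state after 20 steps.
The machine did not halt within the 20-step bound.

Answer: No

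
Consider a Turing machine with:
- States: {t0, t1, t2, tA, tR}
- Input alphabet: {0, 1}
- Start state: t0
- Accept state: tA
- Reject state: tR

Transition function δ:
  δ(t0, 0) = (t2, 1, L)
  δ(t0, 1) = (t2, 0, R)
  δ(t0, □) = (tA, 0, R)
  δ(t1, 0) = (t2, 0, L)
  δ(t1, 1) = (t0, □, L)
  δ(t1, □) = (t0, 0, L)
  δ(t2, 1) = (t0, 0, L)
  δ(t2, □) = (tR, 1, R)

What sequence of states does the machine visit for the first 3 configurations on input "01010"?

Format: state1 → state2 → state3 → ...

Execution trace:
Initial: [t0]01010
Step 1: δ(t0, 0) = (t2, 1, L) → [t2]□11010
Step 2: δ(t2, □) = (tR, 1, R) → 1[tR]11010

The machine reaches the reject state tR and halts.

State sequence: t0 → t2 → tR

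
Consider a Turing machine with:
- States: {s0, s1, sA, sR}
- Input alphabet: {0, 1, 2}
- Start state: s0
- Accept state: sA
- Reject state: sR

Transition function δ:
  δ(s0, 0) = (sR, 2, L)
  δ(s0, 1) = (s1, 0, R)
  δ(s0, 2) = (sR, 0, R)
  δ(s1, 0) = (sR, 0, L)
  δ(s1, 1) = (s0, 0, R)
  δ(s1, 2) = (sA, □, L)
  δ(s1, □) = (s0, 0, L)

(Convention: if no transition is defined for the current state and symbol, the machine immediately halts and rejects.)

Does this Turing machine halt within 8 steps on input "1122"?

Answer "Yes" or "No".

Execution trace:
Initial: [s0]1122
Step 1: δ(s0, 1) = (s1, 0, R) → 0[s1]122
Step 2: δ(s1, 1) = (s0, 0, R) → 00[s0]22
Step 3: δ(s0, 2) = (sR, 0, R) → 000[sR]2

The machine reaches the reject state sR and halts.
The machine halted after 3 steps (within the 8-step bound).

Answer: Yes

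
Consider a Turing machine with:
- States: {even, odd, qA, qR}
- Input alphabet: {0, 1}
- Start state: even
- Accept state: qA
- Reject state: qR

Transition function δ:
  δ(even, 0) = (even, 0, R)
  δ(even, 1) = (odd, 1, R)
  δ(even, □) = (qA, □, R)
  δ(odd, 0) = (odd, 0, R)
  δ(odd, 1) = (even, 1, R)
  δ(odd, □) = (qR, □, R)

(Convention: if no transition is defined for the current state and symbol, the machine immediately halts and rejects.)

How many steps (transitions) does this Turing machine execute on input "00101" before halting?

Execution trace:
Initial: [even]00101
Step 1: δ(even, 0) = (even, 0, R) → 0[even]0101
Step 2: δ(even, 0) = (even, 0, R) → 00[even]101
Step 3: δ(even, 1) = (odd, 1, R) → 001[odd]01
Step 4: δ(odd, 0) = (odd, 0, R) → 0010[odd]1
Step 5: δ(odd, 1) = (even, 1, R) → 00101[even]□
Step 6: δ(even, □) = (qA, □, R) → 00101□[qA]□

The machine reaches the accept state qA and halts.

The machine executed 6 steps before halting.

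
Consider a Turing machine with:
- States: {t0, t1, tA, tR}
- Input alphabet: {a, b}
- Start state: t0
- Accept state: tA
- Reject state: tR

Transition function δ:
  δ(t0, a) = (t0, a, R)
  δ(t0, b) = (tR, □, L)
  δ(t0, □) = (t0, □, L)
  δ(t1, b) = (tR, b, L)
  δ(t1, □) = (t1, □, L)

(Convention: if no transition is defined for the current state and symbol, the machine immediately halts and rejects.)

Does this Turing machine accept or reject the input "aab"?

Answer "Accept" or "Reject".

Execution trace:
Initial: [t0]aab
Step 1: δ(t0, a) = (t0, a, R) → a[t0]ab
Step 2: δ(t0, a) = (t0, a, R) → aa[t0]b
Step 3: δ(t0, b) = (tR, □, L) → a[tR]a□

The machine reaches the reject state tR and halts.

Answer: Reject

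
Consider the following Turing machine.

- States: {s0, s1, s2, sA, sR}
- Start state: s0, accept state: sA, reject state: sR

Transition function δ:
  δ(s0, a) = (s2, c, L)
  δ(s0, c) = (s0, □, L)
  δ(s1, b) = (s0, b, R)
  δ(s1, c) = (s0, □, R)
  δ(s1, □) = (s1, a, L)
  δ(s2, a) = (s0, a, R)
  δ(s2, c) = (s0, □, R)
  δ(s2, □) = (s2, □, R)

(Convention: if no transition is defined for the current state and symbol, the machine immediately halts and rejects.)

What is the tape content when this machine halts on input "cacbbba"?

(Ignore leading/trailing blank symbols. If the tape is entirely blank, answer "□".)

Execution trace:
Initial: [s0]cacbbba
Step 1: δ(s0, c) = (s0, □, L) → [s0]□□acbbba

No transition is defined for δ(s0, □). By convention the machine halts and rejects.

Final tape (ignoring leading/trailing blanks): acbbba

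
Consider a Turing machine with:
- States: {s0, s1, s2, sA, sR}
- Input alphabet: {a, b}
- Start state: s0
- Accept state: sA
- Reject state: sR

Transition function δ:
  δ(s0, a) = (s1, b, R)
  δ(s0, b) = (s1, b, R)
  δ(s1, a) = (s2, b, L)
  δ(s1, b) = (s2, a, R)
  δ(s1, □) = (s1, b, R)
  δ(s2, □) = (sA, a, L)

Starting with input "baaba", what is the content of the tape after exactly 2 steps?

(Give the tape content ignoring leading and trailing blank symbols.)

Execution trace:
Initial: [s0]baaba
Step 1: δ(s0, b) = (s1, b, R) → b[s1]aaba
Step 2: δ(s1, a) = (s2, b, L) → [s2]bbaba

No transition is defined for δ(s2, b). By convention the machine halts and rejects.

After 2 steps, the tape (ignoring leading/trailing blanks) is: bbaba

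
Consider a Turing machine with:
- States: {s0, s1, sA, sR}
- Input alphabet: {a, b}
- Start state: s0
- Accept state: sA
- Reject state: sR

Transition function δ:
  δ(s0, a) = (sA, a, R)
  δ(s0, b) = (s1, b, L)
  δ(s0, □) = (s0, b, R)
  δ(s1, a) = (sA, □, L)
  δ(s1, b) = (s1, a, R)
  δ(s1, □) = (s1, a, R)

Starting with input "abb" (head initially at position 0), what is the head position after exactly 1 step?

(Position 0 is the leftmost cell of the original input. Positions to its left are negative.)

Execution trace (head position shown):
Step 0: [s0]abb  (head at position 0)
Step 1: move right → a[sA]bb  (head at position 1)

After 1 step, the head is at position 1.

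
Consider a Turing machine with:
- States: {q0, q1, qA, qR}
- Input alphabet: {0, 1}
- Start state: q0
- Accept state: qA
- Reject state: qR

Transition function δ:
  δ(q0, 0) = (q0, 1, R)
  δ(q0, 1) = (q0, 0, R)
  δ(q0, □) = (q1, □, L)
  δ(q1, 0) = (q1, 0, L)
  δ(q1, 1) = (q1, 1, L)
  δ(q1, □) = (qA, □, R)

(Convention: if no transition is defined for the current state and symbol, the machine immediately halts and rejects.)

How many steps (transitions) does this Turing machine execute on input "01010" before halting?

Execution trace:
Initial: [q0]01010
Step 1: δ(q0, 0) = (q0, 1, R) → 1[q0]1010
Step 2: δ(q0, 1) = (q0, 0, R) → 10[q0]010
Step 3: δ(q0, 0) = (q0, 1, R) → 101[q0]10
Step 4: δ(q0, 1) = (q0, 0, R) → 1010[q0]0
Step 5: δ(q0, 0) = (q0, 1, R) → 10101[q0]□
Step 6: δ(q0, □) = (q1, □, L) → 1010[q1]1□
Step 7: δ(q1, 1) = (q1, 1, L) → 101[q1]01□
Step 8: δ(q1, 0) = (q1, 0, L) → 10[q1]101□
Step 9: δ(q1, 1) = (q1, 1, L) → 1[q1]0101□
Step 10: δ(q1, 0) = (q1, 0, L) → [q1]10101□
Step 11: δ(q1, 1) = (q1, 1, L) → [q1]□10101□
Step 12: δ(q1, □) = (qA, □, R) → □[qA]10101□

The machine reaches the accept state qA and halts.

The machine executed 12 steps before halting.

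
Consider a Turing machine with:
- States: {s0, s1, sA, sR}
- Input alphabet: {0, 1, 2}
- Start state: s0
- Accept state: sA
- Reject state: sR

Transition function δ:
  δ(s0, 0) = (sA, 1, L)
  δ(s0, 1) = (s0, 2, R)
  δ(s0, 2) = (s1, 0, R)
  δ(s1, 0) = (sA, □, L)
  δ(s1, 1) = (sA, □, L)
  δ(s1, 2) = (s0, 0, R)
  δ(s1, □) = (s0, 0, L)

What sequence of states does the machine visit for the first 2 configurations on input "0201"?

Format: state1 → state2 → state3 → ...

Execution trace:
Initial: [s0]0201
Step 1: δ(s0, 0) = (sA, 1, L) → [sA]□1201

The machine reaches the accept state sA and halts.

State sequence: s0 → sA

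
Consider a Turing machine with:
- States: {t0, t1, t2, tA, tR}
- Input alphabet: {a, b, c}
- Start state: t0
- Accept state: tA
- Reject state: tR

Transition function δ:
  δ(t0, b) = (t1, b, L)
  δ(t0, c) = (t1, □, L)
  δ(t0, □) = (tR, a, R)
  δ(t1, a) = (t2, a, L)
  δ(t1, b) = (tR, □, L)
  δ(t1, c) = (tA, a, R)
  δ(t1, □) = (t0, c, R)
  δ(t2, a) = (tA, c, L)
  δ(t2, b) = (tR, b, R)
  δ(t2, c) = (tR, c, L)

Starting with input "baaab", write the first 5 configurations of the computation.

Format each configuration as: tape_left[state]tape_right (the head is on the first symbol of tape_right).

Transitions applied:
Step 1: δ(t0, b) = (t1, b, L)
Step 2: δ(t1, □) = (t0, c, R)
Step 3: δ(t0, b) = (t1, b, L)
Step 4: δ(t1, c) = (tA, a, R)

The first 5 configurations are:
[t0]baaab ⊢ [t1]□baaab ⊢ c[t0]baaab ⊢ [t1]cbaaab ⊢ a[tA]baaab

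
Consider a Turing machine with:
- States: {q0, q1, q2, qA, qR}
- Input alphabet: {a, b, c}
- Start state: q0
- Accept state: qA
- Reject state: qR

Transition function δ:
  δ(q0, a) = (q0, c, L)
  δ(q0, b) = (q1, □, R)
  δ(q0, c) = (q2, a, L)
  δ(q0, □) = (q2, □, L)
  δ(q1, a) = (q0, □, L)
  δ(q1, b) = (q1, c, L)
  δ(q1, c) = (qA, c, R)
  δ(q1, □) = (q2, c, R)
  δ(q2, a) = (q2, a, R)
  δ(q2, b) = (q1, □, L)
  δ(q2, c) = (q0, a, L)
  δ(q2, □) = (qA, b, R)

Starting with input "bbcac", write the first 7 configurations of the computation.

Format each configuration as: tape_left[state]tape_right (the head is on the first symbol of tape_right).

Transitions applied:
Step 1: δ(q0, b) = (q1, □, R)
Step 2: δ(q1, b) = (q1, c, L)
Step 3: δ(q1, □) = (q2, c, R)
Step 4: δ(q2, c) = (q0, a, L)
Step 5: δ(q0, c) = (q2, a, L)
Step 6: δ(q2, □) = (qA, b, R)

The first 7 configurations are:
[q0]bbcac ⊢ □[q1]bcac ⊢ [q1]□ccac ⊢ c[q2]ccac ⊢ [q0]cacac ⊢ [q2]□aacac ⊢ b[qA]aacac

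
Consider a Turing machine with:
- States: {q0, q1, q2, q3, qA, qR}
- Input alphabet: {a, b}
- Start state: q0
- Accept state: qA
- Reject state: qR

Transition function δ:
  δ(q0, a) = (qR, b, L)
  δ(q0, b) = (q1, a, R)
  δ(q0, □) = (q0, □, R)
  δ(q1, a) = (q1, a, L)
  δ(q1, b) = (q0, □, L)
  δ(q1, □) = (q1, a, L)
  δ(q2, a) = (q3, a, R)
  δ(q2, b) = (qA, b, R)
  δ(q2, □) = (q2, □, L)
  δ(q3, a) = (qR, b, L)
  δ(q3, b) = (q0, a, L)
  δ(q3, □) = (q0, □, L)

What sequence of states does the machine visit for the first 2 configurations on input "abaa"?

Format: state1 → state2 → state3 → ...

Execution trace:
Initial: [q0]abaa
Step 1: δ(q0, a) = (qR, b, L) → [qR]□bbaa

The machine reaches the reject state qR and halts.

State sequence: q0 → qR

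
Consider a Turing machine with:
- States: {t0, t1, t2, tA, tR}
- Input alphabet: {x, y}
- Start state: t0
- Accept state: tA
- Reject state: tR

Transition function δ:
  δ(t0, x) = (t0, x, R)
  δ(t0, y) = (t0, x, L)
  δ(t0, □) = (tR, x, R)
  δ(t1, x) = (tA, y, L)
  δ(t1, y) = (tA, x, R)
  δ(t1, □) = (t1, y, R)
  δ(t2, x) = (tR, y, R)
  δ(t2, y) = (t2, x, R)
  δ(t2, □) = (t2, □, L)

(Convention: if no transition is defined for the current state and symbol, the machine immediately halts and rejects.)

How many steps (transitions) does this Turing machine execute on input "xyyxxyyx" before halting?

Execution trace:
Initial: [t0]xyyxxyyx
Step 1: δ(t0, x) = (t0, x, R) → x[t0]yyxxyyx
Step 2: δ(t0, y) = (t0, x, L) → [t0]xxyxxyyx
Step 3: δ(t0, x) = (t0, x, R) → x[t0]xyxxyyx
Step 4: δ(t0, x) = (t0, x, R) → xx[t0]yxxyyx
Step 5: δ(t0, y) = (t0, x, L) → x[t0]xxxxyyx
Step 6: δ(t0, x) = (t0, x, R) → xx[t0]xxxyyx
Step 7: δ(t0, x) = (t0, x, R) → xxx[t0]xxyyx
Step 8: δ(t0, x) = (t0, x, R) → xxxx[t0]xyyx
Step 9: δ(t0, x) = (t0, x, R) → xxxxx[t0]yyx
Step 10: δ(t0, y) = (t0, x, L) → xxxx[t0]xxyx
Step 11: δ(t0, x) = (t0, x, R) → xxxxx[t0]xyx
Step 12: δ(t0, x) = (t0, x, R) → xxxxxx[t0]yx
Step 13: δ(t0, y) = (t0, x, L) → xxxxx[t0]xxx
Step 14: δ(t0, x) = (t0, x, R) → xxxxxx[t0]xx
Step 15: δ(t0, x) = (t0, x, R) → xxxxxxx[t0]x
Step 16: δ(t0, x) = (t0, x, R) → xxxxxxxx[t0]□
Step 17: δ(t0, □) = (tR, x, R) → xxxxxxxxx[tR]□

The machine reaches the reject state tR and halts.

The machine executed 17 steps before halting.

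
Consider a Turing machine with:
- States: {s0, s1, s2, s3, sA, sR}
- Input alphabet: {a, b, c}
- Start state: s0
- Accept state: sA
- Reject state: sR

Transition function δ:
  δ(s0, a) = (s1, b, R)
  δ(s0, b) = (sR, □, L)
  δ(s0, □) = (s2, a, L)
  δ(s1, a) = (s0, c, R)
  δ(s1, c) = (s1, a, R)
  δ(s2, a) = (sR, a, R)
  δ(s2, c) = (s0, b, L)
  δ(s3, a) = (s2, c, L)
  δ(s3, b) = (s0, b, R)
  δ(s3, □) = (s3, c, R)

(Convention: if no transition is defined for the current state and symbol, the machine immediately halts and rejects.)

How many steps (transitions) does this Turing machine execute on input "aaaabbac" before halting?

Execution trace:
Initial: [s0]aaaabbac
Step 1: δ(s0, a) = (s1, b, R) → b[s1]aaabbac
Step 2: δ(s1, a) = (s0, c, R) → bc[s0]aabbac
Step 3: δ(s0, a) = (s1, b, R) → bcb[s1]abbac
Step 4: δ(s1, a) = (s0, c, R) → bcbc[s0]bbac
Step 5: δ(s0, b) = (sR, □, L) → bcb[sR]c□bac

The machine reaches the reject state sR and halts.

The machine executed 5 steps before halting.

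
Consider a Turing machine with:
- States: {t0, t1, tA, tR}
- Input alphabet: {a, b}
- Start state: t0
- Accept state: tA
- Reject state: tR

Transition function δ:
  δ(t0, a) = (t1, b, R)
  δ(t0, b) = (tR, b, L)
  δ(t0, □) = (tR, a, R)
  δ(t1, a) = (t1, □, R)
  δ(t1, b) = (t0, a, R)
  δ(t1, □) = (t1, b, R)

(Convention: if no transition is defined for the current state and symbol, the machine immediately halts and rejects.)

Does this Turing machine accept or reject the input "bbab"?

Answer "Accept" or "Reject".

Execution trace:
Initial: [t0]bbab
Step 1: δ(t0, b) = (tR, b, L) → [tR]□bbab

The machine reaches the reject state tR and halts.

Answer: Reject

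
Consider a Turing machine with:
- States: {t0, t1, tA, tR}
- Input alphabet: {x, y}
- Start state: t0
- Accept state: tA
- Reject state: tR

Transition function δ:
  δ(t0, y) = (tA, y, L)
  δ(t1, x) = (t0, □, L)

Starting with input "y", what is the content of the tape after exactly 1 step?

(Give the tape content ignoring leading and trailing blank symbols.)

Execution trace:
Initial: [t0]y
Step 1: δ(t0, y) = (tA, y, L) → [tA]□y

The machine reaches the accept state tA and halts.

After 1 step, the tape (ignoring leading/trailing blanks) is: y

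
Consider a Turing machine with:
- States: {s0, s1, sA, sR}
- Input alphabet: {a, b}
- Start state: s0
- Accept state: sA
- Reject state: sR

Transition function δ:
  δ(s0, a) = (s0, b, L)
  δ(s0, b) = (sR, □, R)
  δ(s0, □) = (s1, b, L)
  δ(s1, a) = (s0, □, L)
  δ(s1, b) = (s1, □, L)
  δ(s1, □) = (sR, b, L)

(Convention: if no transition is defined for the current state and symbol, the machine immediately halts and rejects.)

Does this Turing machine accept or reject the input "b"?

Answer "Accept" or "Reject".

Execution trace:
Initial: [s0]b
Step 1: δ(s0, b) = (sR, □, R) → □[sR]□

The machine reaches the reject state sR and halts.

Answer: Reject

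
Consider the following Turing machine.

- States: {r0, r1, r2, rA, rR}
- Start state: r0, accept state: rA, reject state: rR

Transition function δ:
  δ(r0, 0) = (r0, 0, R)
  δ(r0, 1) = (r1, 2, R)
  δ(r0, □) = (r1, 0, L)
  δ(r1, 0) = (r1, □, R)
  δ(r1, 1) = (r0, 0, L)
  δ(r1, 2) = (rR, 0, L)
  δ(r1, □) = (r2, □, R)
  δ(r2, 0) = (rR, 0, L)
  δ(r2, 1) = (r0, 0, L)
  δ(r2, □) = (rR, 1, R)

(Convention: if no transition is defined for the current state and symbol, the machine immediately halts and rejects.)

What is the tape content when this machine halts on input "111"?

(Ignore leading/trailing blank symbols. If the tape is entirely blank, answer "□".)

Execution trace:
Initial: [r0]111
Step 1: δ(r0, 1) = (r1, 2, R) → 2[r1]11
Step 2: δ(r1, 1) = (r0, 0, L) → [r0]201

No transition is defined for δ(r0, 2). By convention the machine halts and rejects.

Final tape (ignoring leading/trailing blanks): 201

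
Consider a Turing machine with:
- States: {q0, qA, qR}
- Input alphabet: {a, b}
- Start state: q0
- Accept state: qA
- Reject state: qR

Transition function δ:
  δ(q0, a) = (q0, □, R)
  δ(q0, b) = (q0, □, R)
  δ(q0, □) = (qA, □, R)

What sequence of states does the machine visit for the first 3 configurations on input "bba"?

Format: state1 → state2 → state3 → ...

Execution trace:
Initial: [q0]bba
Step 1: δ(q0, b) = (q0, □, R) → □[q0]ba
Step 2: δ(q0, b) = (q0, □, R) → □□[q0]a

State sequence: q0 → q0 → q0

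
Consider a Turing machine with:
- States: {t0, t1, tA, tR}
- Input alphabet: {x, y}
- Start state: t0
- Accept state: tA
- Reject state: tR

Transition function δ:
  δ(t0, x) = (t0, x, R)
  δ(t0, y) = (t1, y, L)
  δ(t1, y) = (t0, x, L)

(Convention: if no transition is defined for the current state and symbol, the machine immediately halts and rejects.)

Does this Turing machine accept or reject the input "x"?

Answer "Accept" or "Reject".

Execution trace:
Initial: [t0]x
Step 1: δ(t0, x) = (t0, x, R) → x[t0]□

No transition is defined for δ(t0, □). By convention the machine halts and rejects.

Answer: Reject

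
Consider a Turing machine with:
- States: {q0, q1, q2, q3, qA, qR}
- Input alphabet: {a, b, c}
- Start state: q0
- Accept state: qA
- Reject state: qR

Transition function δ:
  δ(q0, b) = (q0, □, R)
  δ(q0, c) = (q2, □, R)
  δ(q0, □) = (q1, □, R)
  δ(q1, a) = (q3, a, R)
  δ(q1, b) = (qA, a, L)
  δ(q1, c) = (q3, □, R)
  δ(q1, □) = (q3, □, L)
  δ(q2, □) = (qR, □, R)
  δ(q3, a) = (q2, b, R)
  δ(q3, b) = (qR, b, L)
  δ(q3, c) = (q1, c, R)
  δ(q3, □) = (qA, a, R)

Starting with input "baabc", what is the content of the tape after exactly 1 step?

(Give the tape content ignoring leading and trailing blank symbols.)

Execution trace:
Initial: [q0]baabc
Step 1: δ(q0, b) = (q0, □, R) → □[q0]aabc

No transition is defined for δ(q0, a). By convention the machine halts and rejects.

After 1 step, the tape (ignoring leading/trailing blanks) is: aabc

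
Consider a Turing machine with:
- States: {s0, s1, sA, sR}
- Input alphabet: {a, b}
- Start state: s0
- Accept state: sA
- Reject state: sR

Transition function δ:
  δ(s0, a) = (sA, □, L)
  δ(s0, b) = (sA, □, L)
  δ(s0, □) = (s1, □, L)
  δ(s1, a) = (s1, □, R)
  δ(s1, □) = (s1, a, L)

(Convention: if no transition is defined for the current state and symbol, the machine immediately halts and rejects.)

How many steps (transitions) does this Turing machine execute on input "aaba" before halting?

Execution trace:
Initial: [s0]aaba
Step 1: δ(s0, a) = (sA, □, L) → [sA]□□aba

The machine reaches the accept state sA and halts.

The machine executed 1 step before halting.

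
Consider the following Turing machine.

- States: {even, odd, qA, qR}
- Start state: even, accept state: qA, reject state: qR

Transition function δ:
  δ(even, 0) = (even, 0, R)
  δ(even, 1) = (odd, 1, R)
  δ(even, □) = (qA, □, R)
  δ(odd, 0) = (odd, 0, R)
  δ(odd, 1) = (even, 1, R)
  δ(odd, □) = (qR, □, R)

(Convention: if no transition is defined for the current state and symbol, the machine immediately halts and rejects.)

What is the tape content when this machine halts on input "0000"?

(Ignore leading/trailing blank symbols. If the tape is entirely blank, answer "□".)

Execution trace:
Initial: [even]0000
Step 1: δ(even, 0) = (even, 0, R) → 0[even]000
Step 2: δ(even, 0) = (even, 0, R) → 00[even]00
Step 3: δ(even, 0) = (even, 0, R) → 000[even]0
Step 4: δ(even, 0) = (even, 0, R) → 0000[even]□
Step 5: δ(even, □) = (qA, □, R) → 0000□[qA]□

The machine reaches the accept state qA and halts.

Final tape (ignoring leading/trailing blanks): 0000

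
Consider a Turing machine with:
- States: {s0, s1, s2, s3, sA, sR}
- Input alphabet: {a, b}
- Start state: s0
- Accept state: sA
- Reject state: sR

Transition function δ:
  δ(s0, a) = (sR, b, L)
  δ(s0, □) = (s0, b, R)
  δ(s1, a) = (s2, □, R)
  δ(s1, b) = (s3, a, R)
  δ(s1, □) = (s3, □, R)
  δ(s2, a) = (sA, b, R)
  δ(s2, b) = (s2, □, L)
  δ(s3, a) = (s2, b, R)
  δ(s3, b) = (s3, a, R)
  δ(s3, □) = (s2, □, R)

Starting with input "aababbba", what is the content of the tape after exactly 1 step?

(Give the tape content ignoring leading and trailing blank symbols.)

Execution trace:
Initial: [s0]aababbba
Step 1: δ(s0, a) = (sR, b, L) → [sR]□bababbba

The machine reaches the reject state sR and halts.

After 1 step, the tape (ignoring leading/trailing blanks) is: bababbba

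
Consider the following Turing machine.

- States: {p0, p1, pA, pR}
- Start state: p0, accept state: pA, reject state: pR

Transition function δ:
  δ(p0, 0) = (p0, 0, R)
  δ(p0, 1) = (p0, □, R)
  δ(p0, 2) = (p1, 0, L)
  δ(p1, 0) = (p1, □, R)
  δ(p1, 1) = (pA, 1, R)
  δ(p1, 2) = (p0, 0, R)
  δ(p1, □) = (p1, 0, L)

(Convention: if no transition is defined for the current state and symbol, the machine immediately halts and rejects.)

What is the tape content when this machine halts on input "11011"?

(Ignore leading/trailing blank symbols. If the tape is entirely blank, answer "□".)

Execution trace:
Initial: [p0]11011
Step 1: δ(p0, 1) = (p0, □, R) → □[p0]1011
Step 2: δ(p0, 1) = (p0, □, R) → □□[p0]011
Step 3: δ(p0, 0) = (p0, 0, R) → □□0[p0]11
Step 4: δ(p0, 1) = (p0, □, R) → □□0□[p0]1
Step 5: δ(p0, 1) = (p0, □, R) → □□0□□[p0]□

No transition is defined for δ(p0, □). By convention the machine halts and rejects.

Final tape (ignoring leading/trailing blanks): 0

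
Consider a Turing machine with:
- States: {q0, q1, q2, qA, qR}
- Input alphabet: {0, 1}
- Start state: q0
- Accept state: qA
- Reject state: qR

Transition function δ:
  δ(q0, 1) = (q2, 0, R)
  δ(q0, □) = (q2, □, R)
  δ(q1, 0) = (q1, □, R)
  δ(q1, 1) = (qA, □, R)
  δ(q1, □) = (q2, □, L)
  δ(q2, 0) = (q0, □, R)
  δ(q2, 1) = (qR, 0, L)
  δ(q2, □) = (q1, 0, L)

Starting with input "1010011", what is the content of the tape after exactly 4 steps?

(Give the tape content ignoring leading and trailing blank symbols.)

Execution trace:
Initial: [q0]1010011
Step 1: δ(q0, 1) = (q2, 0, R) → 0[q2]010011
Step 2: δ(q2, 0) = (q0, □, R) → 0□[q0]10011
Step 3: δ(q0, 1) = (q2, 0, R) → 0□0[q2]0011
Step 4: δ(q2, 0) = (q0, □, R) → 0□0□[q0]011

No transition is defined for δ(q0, 0). By convention the machine halts and rejects.

After 4 steps, the tape (ignoring leading/trailing blanks) is: 0□0□011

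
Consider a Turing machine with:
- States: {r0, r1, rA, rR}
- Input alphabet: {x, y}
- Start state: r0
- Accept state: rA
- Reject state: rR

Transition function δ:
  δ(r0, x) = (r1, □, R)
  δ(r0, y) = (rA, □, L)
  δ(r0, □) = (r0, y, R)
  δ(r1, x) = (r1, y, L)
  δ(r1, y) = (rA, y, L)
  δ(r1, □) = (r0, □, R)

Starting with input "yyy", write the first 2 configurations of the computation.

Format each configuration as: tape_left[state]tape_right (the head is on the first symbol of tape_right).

Transitions applied:
Step 1: δ(r0, y) = (rA, □, L)

The first 2 configurations are:
[r0]yyy ⊢ [rA]□□yy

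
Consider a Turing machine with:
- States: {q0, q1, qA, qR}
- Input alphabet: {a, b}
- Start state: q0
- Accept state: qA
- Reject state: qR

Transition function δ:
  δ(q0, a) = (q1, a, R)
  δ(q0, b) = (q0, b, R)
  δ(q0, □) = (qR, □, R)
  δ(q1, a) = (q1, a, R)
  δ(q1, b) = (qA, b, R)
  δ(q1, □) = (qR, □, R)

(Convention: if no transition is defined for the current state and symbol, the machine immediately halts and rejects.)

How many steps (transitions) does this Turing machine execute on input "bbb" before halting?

Execution trace:
Initial: [q0]bbb
Step 1: δ(q0, b) = (q0, b, R) → b[q0]bb
Step 2: δ(q0, b) = (q0, b, R) → bb[q0]b
Step 3: δ(q0, b) = (q0, b, R) → bbb[q0]□
Step 4: δ(q0, □) = (qR, □, R) → bbb□[qR]□

The machine reaches the reject state qR and halts.

The machine executed 4 steps before halting.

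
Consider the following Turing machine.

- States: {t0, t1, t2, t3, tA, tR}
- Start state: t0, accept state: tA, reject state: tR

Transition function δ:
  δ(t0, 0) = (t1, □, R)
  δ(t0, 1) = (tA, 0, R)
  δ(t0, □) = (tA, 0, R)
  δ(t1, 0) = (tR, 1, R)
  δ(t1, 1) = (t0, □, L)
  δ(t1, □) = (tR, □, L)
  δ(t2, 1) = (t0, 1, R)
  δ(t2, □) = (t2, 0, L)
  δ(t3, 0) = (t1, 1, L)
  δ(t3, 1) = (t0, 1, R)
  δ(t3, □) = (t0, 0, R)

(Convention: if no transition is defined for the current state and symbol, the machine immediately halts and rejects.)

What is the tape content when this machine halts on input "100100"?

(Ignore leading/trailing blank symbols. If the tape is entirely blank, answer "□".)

Execution trace:
Initial: [t0]100100
Step 1: δ(t0, 1) = (tA, 0, R) → 0[tA]00100

The machine reaches the accept state tA and halts.

Final tape (ignoring leading/trailing blanks): 000100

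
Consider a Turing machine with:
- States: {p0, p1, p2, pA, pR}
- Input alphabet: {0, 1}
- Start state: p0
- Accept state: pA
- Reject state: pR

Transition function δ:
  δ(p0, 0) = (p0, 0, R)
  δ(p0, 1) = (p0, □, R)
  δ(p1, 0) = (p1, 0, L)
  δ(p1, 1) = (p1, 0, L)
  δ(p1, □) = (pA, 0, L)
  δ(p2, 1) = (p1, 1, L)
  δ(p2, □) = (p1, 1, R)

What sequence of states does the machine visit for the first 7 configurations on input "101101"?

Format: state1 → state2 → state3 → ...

Execution trace:
Initial: [p0]101101
Step 1: δ(p0, 1) = (p0, □, R) → □[p0]01101
Step 2: δ(p0, 0) = (p0, 0, R) → □0[p0]1101
Step 3: δ(p0, 1) = (p0, □, R) → □0□[p0]101
Step 4: δ(p0, 1) = (p0, □, R) → □0□□[p0]01
Step 5: δ(p0, 0) = (p0, 0, R) → □0□□0[p0]1
Step 6: δ(p0, 1) = (p0, □, R) → □0□□0□[p0]□

No transition is defined for δ(p0, □). By convention the machine halts and rejects.

State sequence: p0 → p0 → p0 → p0 → p0 → p0 → p0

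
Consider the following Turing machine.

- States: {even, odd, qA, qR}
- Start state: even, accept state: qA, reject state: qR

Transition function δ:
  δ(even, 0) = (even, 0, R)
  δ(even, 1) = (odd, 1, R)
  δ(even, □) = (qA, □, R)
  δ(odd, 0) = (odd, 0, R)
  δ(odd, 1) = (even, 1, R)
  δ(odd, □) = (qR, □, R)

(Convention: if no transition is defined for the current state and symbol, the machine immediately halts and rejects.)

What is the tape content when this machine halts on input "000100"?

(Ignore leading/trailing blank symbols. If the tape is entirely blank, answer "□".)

Execution trace:
Initial: [even]000100
Step 1: δ(even, 0) = (even, 0, R) → 0[even]00100
Step 2: δ(even, 0) = (even, 0, R) → 00[even]0100
Step 3: δ(even, 0) = (even, 0, R) → 000[even]100
Step 4: δ(even, 1) = (odd, 1, R) → 0001[odd]00
Step 5: δ(odd, 0) = (odd, 0, R) → 00010[odd]0
Step 6: δ(odd, 0) = (odd, 0, R) → 000100[odd]□
Step 7: δ(odd, □) = (qR, □, R) → 000100□[qR]□

The machine reaches the reject state qR and halts.

Final tape (ignoring leading/trailing blanks): 000100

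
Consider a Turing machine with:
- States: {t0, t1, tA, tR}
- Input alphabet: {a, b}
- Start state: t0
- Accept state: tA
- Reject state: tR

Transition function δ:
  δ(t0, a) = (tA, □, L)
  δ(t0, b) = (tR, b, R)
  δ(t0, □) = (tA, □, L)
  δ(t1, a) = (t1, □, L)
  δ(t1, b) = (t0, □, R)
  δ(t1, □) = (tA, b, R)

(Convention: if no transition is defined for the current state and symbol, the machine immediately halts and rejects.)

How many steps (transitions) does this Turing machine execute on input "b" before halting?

Execution trace:
Initial: [t0]b
Step 1: δ(t0, b) = (tR, b, R) → b[tR]□

The machine reaches the reject state tR and halts.

The machine executed 1 step before halting.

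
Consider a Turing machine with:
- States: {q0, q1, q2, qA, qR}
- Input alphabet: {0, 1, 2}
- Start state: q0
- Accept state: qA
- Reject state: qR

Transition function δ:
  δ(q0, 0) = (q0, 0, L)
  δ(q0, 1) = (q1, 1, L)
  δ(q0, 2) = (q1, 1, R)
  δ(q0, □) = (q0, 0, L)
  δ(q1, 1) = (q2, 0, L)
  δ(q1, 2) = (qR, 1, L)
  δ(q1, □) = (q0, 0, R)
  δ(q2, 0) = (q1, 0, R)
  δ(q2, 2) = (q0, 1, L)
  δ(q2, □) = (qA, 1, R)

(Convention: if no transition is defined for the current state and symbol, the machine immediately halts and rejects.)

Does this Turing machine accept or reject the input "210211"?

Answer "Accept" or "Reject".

Execution trace:
Initial: [q0]210211
Step 1: δ(q0, 2) = (q1, 1, R) → 1[q1]10211
Step 2: δ(q1, 1) = (q2, 0, L) → [q2]100211

No transition is defined for δ(q2, 1). By convention the machine halts and rejects.

Answer: Reject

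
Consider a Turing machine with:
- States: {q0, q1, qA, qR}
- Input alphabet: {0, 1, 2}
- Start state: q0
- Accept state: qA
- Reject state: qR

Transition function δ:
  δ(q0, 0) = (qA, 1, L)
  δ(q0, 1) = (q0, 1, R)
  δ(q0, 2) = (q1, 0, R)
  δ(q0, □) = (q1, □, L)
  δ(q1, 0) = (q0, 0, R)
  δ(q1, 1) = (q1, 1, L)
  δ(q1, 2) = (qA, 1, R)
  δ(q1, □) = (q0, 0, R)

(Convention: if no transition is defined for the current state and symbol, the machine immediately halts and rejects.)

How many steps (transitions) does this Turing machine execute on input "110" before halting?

Execution trace:
Initial: [q0]110
Step 1: δ(q0, 1) = (q0, 1, R) → 1[q0]10
Step 2: δ(q0, 1) = (q0, 1, R) → 11[q0]0
Step 3: δ(q0, 0) = (qA, 1, L) → 1[qA]11

The machine reaches the accept state qA and halts.

The machine executed 3 steps before halting.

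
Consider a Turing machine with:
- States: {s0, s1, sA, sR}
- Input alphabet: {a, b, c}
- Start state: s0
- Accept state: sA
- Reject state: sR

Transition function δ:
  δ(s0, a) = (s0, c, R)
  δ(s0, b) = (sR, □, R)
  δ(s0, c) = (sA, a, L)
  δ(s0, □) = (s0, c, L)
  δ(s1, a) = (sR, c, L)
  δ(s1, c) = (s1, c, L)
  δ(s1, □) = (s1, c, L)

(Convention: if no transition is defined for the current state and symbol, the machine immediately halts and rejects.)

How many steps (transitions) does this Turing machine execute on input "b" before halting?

Execution trace:
Initial: [s0]b
Step 1: δ(s0, b) = (sR, □, R) → □[sR]□

The machine reaches the reject state sR and halts.

The machine executed 1 step before halting.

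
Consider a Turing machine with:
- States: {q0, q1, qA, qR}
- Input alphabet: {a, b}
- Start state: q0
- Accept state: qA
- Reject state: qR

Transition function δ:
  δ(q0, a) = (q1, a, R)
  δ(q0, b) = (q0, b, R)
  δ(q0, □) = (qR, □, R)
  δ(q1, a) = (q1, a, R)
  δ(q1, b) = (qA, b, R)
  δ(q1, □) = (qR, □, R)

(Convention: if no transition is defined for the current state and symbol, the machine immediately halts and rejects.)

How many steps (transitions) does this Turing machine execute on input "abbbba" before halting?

Execution trace:
Initial: [q0]abbbba
Step 1: δ(q0, a) = (q1, a, R) → a[q1]bbbba
Step 2: δ(q1, b) = (qA, b, R) → ab[qA]bbba

The machine reaches the accept state qA and halts.

The machine executed 2 steps before halting.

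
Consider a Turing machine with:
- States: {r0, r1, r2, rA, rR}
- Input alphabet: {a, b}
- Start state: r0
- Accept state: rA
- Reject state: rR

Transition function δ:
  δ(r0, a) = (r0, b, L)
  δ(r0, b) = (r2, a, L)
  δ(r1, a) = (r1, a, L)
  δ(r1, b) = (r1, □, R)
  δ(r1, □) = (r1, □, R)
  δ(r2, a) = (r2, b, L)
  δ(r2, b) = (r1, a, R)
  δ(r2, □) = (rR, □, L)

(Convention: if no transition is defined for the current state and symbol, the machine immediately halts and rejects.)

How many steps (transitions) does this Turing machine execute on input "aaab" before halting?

Execution trace:
Initial: [r0]aaab
Step 1: δ(r0, a) = (r0, b, L) → [r0]□baab

No transition is defined for δ(r0, □). By convention the machine halts and rejects.

The machine executed 1 step before halting.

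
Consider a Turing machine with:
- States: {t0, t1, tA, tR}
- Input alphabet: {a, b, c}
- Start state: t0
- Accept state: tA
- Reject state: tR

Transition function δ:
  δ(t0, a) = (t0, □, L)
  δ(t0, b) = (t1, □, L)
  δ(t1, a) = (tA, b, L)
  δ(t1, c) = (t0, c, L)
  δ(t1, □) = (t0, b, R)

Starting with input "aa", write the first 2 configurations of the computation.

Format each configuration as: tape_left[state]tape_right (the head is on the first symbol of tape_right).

Transitions applied:
Step 1: δ(t0, a) = (t0, □, L)

The first 2 configurations are:
[t0]aa ⊢ [t0]□□a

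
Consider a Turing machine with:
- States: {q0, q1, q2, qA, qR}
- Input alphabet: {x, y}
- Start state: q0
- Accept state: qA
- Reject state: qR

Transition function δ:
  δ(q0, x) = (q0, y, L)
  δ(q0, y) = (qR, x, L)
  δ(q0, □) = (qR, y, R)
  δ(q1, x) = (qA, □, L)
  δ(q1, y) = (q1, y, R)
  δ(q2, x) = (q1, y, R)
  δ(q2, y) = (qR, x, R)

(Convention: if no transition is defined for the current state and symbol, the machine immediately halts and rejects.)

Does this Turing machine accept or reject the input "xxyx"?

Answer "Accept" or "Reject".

Execution trace:
Initial: [q0]xxyx
Step 1: δ(q0, x) = (q0, y, L) → [q0]□yxyx
Step 2: δ(q0, □) = (qR, y, R) → y[qR]yxyx

The machine reaches the reject state qR and halts.

Answer: Reject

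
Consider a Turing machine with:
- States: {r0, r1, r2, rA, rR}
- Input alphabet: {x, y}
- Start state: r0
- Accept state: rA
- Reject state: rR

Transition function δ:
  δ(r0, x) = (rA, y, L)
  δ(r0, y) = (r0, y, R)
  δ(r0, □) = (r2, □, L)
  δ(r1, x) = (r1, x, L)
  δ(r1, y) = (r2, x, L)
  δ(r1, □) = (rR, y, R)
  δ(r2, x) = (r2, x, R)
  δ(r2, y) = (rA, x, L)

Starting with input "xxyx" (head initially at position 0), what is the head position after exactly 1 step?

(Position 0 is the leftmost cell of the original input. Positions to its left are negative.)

Execution trace (head position shown):
Step 0: [r0]xxyx  (head at position 0)
Step 1: move left → [rA]□yxyx  (head at position -1)

After 1 step, the head is at position -1.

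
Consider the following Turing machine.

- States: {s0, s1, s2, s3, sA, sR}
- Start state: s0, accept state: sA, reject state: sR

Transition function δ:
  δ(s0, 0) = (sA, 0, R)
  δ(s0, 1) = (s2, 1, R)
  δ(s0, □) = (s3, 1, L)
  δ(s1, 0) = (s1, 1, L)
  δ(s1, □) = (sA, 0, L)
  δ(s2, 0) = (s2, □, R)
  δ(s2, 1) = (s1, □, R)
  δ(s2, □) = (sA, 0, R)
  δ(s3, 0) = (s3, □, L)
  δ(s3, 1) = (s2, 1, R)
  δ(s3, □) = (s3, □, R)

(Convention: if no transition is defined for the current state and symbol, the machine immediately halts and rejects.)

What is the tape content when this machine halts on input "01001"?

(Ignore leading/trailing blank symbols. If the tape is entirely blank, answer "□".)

Execution trace:
Initial: [s0]01001
Step 1: δ(s0, 0) = (sA, 0, R) → 0[sA]1001

The machine reaches the accept state sA and halts.

Final tape (ignoring leading/trailing blanks): 01001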